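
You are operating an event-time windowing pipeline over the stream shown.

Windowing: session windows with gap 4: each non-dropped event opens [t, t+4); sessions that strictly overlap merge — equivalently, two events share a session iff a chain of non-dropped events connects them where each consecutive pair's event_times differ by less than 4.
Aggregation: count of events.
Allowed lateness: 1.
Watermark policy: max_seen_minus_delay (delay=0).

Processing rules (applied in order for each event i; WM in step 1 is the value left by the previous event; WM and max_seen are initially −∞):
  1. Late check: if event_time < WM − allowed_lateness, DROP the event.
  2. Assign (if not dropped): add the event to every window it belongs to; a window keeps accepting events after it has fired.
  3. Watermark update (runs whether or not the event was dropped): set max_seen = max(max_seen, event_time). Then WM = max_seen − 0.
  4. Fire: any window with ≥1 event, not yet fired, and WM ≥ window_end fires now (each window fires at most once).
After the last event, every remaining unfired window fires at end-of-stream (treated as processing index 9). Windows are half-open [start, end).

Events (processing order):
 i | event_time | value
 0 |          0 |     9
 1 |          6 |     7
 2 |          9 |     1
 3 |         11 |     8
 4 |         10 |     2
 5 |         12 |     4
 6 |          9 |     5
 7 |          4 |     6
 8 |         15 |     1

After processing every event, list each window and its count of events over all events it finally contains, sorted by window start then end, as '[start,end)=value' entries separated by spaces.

[0,4)=1 [6,19)=6

i=0 t=0 v=9: → [0,4); WM=0
i=1 t=6 v=7: → [6,10); WM=6
i=2 t=9 v=1: → [6,13); WM=9
i=3 t=11 v=8: → [6,15); WM=11
i=4 t=10 v=2: → [6,15); WM=11
i=5 t=12 v=4: → [6,16); WM=12
i=6 t=9 v=5: DROP (t<12-1); WM=12
i=7 t=4 v=6: DROP (t<12-1); WM=12
i=8 t=15 v=1: → [6,19); WM=15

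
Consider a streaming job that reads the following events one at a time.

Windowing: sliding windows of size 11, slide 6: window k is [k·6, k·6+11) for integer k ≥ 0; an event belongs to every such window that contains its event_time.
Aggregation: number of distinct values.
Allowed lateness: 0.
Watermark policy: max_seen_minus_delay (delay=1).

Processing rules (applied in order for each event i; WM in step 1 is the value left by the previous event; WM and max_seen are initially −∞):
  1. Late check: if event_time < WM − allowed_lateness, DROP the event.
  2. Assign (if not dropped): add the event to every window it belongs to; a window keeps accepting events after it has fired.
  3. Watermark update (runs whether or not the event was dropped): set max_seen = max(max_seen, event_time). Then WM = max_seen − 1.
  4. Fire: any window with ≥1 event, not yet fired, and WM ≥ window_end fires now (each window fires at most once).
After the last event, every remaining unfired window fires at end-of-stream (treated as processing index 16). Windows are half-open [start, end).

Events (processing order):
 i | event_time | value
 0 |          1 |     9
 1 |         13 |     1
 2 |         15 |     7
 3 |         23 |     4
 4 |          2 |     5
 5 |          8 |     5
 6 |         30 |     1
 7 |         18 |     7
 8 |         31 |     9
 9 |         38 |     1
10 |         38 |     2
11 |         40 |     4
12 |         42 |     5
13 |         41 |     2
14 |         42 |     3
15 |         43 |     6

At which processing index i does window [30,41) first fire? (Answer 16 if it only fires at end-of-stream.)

i=0 t=1 v=9: → [0,11); WM=0
i=1 t=13 v=1: → [12,23),[6,17); WM=12; [0,11) fires=1
i=2 t=15 v=7: → [12,23),[6,17); WM=14
i=3 t=23 v=4: → [18,29); WM=22; [6,17) fires=2
i=4 t=2 v=5: DROP (t<22-0); WM=22
i=5 t=8 v=5: DROP (t<22-0); WM=22
i=6 t=30 v=1: → [30,41),[24,35); WM=29; [12,23) fires=2 [18,29) fires=1
i=7 t=18 v=7: DROP (t<29-0); WM=29
i=8 t=31 v=9: → [30,41),[24,35); WM=30
i=9 t=38 v=1: → [36,47),[30,41); WM=37; [24,35) fires=2
i=10 t=38 v=2: → [36,47),[30,41); WM=37
i=11 t=40 v=4: → [36,47),[30,41); WM=39
i=12 t=42 v=5: → [42,53),[36,47); WM=41; [30,41) fires=4
i=13 t=41 v=2: → [36,47); WM=41
i=14 t=42 v=3: → [42,53),[36,47); WM=41
i=15 t=43 v=6: → [42,53),[36,47); WM=42

12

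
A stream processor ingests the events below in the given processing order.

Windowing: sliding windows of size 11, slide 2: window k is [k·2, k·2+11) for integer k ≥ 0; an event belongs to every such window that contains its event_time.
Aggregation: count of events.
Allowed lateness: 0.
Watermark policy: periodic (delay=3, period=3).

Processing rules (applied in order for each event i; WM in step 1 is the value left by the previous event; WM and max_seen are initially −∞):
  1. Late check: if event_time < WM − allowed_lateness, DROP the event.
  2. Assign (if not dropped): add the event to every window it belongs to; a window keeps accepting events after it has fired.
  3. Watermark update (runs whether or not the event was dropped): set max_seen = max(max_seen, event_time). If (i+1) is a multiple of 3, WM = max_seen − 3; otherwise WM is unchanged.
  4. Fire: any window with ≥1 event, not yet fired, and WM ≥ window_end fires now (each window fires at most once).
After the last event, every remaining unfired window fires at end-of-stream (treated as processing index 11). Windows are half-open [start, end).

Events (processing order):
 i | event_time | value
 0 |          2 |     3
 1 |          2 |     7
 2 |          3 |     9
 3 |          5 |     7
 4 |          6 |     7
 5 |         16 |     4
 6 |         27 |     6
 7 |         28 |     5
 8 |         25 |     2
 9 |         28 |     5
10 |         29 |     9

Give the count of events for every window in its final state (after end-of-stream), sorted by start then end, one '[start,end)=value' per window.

i=0 t=2 v=3: → [2,13),[0,11); WM=−∞
i=1 t=2 v=7: → [2,13),[0,11); WM=−∞
i=2 t=3 v=9: → [2,13),[0,11); WM=0
i=3 t=5 v=7: → [4,15),[2,13),[0,11); WM=0
i=4 t=6 v=7: → [6,17),[4,15),[2,13),[0,11); WM=0
i=5 t=16 v=4: → [16,27),[14,25),[12,23),[10,21),[8,19),[6,17); WM=13; [0,11) fires=5 [2,13) fires=5
i=6 t=27 v=6: → [26,37),[24,35),[22,33),[20,31),[18,29); WM=13
i=7 t=28 v=5: → [28,39),[26,37),[24,35),[22,33),[20,31),[18,29); WM=13
i=8 t=25 v=2: → [24,35),[22,33),[20,31),[18,29),[16,27); WM=25; [4,15) fires=2 [6,17) fires=2 [8,19) fires=1 [10,21) fires=1 [12,23) fires=1 [14,25) fires=1
i=9 t=28 v=5: → [28,39),[26,37),[24,35),[22,33),[20,31),[18,29); WM=25
i=10 t=29 v=9: → [28,39),[26,37),[24,35),[22,33),[20,31); WM=25

[0,11)=5 [2,13)=5 [4,15)=2 [6,17)=2 [8,19)=1 [10,21)=1 [12,23)=1 [14,25)=1 [16,27)=2 [18,29)=4 [20,31)=5 [22,33)=5 [24,35)=5 [26,37)=4 [28,39)=3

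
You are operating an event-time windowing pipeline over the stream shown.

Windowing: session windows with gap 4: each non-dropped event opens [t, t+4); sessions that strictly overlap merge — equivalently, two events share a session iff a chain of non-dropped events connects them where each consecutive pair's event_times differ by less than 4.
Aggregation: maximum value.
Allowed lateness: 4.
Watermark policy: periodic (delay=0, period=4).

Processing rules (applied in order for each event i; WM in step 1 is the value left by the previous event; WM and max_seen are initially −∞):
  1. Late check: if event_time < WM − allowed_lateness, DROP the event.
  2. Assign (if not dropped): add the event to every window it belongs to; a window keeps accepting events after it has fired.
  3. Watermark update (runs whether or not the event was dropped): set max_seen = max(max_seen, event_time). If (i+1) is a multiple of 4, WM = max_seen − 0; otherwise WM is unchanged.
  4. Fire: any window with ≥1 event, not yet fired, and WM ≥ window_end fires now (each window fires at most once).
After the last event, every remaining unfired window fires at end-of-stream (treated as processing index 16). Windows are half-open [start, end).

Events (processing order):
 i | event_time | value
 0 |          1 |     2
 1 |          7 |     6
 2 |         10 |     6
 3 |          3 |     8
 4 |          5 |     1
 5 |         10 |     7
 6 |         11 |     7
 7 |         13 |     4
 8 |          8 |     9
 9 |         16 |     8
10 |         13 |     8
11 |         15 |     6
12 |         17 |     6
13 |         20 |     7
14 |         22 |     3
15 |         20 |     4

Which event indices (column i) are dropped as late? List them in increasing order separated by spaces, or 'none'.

4 8

i=0 t=1 v=2: → [1,5); WM=−∞
i=1 t=7 v=6: → [7,11); WM=−∞
i=2 t=10 v=6: → [7,14); WM=−∞
i=3 t=3 v=8: → [1,7); WM=10
i=4 t=5 v=1: DROP (t<10-4); WM=10
i=5 t=10 v=7: → [7,14); WM=10
i=6 t=11 v=7: → [7,15); WM=10
i=7 t=13 v=4: → [7,17); WM=13
i=8 t=8 v=9: DROP (t<13-4); WM=13
i=9 t=16 v=8: → [7,20); WM=13
i=10 t=13 v=8: → [7,20); WM=13
i=11 t=15 v=6: → [7,20); WM=16
i=12 t=17 v=6: → [7,21); WM=16
i=13 t=20 v=7: → [7,24); WM=16
i=14 t=22 v=3: → [7,26); WM=16
i=15 t=20 v=4: → [7,26); WM=22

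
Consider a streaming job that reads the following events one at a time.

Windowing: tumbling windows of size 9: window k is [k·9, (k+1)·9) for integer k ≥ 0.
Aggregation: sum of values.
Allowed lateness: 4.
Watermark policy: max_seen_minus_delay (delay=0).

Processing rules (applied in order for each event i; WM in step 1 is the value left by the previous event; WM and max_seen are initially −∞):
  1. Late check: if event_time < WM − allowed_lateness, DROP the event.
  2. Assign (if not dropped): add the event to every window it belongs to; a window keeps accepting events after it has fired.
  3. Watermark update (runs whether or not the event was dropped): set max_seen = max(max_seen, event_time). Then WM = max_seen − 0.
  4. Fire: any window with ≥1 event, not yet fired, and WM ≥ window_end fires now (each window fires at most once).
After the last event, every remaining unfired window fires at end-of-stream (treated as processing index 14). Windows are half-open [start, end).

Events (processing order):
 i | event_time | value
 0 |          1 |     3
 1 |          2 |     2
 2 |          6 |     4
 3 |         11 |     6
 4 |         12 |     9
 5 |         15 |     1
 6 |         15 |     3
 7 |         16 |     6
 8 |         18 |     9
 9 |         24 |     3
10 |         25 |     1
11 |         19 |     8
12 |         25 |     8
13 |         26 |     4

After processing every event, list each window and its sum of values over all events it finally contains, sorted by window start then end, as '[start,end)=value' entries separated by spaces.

[0,9)=9 [9,18)=25 [18,27)=25

i=0 t=1 v=3: → [0,9); WM=1
i=1 t=2 v=2: → [0,9); WM=2
i=2 t=6 v=4: → [0,9); WM=6
i=3 t=11 v=6: → [9,18); WM=11; [0,9) fires=9
i=4 t=12 v=9: → [9,18); WM=12
i=5 t=15 v=1: → [9,18); WM=15
i=6 t=15 v=3: → [9,18); WM=15
i=7 t=16 v=6: → [9,18); WM=16
i=8 t=18 v=9: → [18,27); WM=18; [9,18) fires=25
i=9 t=24 v=3: → [18,27); WM=24
i=10 t=25 v=1: → [18,27); WM=25
i=11 t=19 v=8: DROP (t<25-4); WM=25
i=12 t=25 v=8: → [18,27); WM=25
i=13 t=26 v=4: → [18,27); WM=26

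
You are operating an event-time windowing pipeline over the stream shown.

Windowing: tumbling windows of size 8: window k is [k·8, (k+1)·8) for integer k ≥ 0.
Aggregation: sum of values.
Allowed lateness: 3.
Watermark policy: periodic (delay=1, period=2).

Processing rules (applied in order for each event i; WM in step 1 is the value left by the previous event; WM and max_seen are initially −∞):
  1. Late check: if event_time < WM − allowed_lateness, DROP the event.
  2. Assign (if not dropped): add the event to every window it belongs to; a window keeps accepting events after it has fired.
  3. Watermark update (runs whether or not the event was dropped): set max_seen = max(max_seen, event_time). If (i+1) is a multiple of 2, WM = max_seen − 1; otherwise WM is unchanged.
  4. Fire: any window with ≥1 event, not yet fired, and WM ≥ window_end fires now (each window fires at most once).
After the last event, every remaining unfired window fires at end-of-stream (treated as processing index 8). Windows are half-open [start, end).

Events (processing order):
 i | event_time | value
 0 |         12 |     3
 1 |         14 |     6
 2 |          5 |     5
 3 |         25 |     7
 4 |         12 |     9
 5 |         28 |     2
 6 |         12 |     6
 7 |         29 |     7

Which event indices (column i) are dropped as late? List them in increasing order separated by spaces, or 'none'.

2 4 6

i=0 t=12 v=3: → [8,16); WM=−∞
i=1 t=14 v=6: → [8,16); WM=13
i=2 t=5 v=5: DROP (t<13-3); WM=13
i=3 t=25 v=7: → [24,32); WM=24; [8,16) fires=9
i=4 t=12 v=9: DROP (t<24-3); WM=24
i=5 t=28 v=2: → [24,32); WM=27
i=6 t=12 v=6: DROP (t<27-3); WM=27
i=7 t=29 v=7: → [24,32); WM=28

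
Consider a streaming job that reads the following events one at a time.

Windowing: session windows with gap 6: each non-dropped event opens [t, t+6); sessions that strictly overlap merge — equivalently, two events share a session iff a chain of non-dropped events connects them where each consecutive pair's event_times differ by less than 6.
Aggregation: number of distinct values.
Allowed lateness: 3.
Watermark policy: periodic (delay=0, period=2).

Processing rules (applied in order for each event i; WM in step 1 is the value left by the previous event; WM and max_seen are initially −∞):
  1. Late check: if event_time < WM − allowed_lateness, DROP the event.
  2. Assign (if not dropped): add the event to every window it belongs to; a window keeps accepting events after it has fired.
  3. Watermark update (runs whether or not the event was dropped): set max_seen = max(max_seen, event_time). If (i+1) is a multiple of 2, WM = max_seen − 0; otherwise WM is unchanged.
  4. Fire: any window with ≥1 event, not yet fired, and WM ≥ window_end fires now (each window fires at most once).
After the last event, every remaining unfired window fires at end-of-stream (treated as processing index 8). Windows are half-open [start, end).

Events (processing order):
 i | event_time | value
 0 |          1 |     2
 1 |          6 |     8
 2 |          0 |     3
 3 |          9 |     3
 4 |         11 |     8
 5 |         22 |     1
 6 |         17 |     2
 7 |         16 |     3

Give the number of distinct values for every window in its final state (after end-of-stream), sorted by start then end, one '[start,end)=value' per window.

i=0 t=1 v=2: → [1,7); WM=−∞
i=1 t=6 v=8: → [1,12); WM=6
i=2 t=0 v=3: DROP (t<6-3); WM=6
i=3 t=9 v=3: → [1,15); WM=9
i=4 t=11 v=8: → [1,17); WM=9
i=5 t=22 v=1: → [22,28); WM=22
i=6 t=17 v=2: DROP (t<22-3); WM=22
i=7 t=16 v=3: DROP (t<22-3); WM=22

[1,17)=3 [22,28)=1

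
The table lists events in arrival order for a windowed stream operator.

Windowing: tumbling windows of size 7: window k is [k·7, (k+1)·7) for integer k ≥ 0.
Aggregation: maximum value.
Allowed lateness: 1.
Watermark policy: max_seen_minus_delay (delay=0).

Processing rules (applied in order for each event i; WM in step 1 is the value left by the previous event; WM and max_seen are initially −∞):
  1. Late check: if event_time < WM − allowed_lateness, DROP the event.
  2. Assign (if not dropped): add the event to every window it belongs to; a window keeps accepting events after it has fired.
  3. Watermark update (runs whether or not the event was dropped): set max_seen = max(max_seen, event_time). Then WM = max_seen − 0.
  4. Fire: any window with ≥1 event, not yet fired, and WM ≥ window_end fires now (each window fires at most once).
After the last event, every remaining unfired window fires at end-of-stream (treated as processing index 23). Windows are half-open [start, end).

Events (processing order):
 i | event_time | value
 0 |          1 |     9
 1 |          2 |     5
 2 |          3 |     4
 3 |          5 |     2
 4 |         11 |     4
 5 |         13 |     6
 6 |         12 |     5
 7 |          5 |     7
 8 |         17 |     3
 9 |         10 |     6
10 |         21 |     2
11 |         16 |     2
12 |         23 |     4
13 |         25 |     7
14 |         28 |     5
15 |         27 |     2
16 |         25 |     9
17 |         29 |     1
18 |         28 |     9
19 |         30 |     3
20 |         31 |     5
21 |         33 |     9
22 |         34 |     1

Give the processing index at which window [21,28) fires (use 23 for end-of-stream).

14

i=0 t=1 v=9: → [0,7); WM=1
i=1 t=2 v=5: → [0,7); WM=2
i=2 t=3 v=4: → [0,7); WM=3
i=3 t=5 v=2: → [0,7); WM=5
i=4 t=11 v=4: → [7,14); WM=11; [0,7) fires=9
i=5 t=13 v=6: → [7,14); WM=13
i=6 t=12 v=5: → [7,14); WM=13
i=7 t=5 v=7: DROP (t<13-1); WM=13
i=8 t=17 v=3: → [14,21); WM=17; [7,14) fires=6
i=9 t=10 v=6: DROP (t<17-1); WM=17
i=10 t=21 v=2: → [21,28); WM=21; [14,21) fires=3
i=11 t=16 v=2: DROP (t<21-1); WM=21
i=12 t=23 v=4: → [21,28); WM=23
i=13 t=25 v=7: → [21,28); WM=25
i=14 t=28 v=5: → [28,35); WM=28; [21,28) fires=7
i=15 t=27 v=2: → [21,28); WM=28
i=16 t=25 v=9: DROP (t<28-1); WM=28
i=17 t=29 v=1: → [28,35); WM=29
i=18 t=28 v=9: → [28,35); WM=29
i=19 t=30 v=3: → [28,35); WM=30
i=20 t=31 v=5: → [28,35); WM=31
i=21 t=33 v=9: → [28,35); WM=33
i=22 t=34 v=1: → [28,35); WM=34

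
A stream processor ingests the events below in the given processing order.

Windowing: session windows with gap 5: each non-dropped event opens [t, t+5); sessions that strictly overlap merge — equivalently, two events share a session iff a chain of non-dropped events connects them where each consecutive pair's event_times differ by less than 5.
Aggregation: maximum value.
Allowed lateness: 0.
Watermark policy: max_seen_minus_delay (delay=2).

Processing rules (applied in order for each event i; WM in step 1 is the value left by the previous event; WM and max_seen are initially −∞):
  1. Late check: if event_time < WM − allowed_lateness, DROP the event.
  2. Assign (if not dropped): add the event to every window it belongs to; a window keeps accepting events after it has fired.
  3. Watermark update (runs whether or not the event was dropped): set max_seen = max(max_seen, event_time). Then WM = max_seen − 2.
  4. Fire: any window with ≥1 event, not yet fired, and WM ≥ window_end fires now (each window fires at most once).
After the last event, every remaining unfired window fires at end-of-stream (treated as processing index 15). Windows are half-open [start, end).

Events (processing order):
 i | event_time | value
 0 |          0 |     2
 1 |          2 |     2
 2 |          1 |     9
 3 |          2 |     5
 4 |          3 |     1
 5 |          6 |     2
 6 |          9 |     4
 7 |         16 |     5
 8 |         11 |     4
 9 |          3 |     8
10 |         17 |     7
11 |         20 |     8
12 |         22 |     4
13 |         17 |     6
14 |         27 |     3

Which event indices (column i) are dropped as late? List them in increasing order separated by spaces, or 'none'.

8 9 13

i=0 t=0 v=2: → [0,5); WM=-2
i=1 t=2 v=2: → [0,7); WM=0
i=2 t=1 v=9: → [0,7); WM=0
i=3 t=2 v=5: → [0,7); WM=0
i=4 t=3 v=1: → [0,8); WM=1
i=5 t=6 v=2: → [0,11); WM=4
i=6 t=9 v=4: → [0,14); WM=7
i=7 t=16 v=5: → [16,21); WM=14
i=8 t=11 v=4: DROP (t<14-0); WM=14
i=9 t=3 v=8: DROP (t<14-0); WM=14
i=10 t=17 v=7: → [16,22); WM=15
i=11 t=20 v=8: → [16,25); WM=18
i=12 t=22 v=4: → [16,27); WM=20
i=13 t=17 v=6: DROP (t<20-0); WM=20
i=14 t=27 v=3: → [27,32); WM=25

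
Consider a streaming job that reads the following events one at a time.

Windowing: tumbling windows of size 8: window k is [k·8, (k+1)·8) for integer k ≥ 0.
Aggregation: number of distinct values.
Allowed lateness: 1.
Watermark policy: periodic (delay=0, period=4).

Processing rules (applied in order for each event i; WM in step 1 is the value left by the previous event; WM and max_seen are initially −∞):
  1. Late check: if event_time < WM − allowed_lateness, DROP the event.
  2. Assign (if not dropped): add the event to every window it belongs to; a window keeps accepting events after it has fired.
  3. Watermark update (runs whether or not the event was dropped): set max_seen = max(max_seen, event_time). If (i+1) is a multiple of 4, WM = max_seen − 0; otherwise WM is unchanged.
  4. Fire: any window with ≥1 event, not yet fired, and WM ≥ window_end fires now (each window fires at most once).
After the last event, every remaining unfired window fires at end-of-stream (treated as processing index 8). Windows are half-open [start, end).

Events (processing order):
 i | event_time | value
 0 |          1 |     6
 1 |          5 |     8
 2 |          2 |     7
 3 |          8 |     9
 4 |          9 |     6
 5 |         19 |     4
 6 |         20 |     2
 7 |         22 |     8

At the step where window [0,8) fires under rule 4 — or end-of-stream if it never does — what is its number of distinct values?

3

i=0 t=1 v=6: → [0,8); WM=−∞
i=1 t=5 v=8: → [0,8); WM=−∞
i=2 t=2 v=7: → [0,8); WM=−∞
i=3 t=8 v=9: → [8,16); WM=8; [0,8) fires=3
i=4 t=9 v=6: → [8,16); WM=8
i=5 t=19 v=4: → [16,24); WM=8
i=6 t=20 v=2: → [16,24); WM=8
i=7 t=22 v=8: → [16,24); WM=22; [8,16) fires=2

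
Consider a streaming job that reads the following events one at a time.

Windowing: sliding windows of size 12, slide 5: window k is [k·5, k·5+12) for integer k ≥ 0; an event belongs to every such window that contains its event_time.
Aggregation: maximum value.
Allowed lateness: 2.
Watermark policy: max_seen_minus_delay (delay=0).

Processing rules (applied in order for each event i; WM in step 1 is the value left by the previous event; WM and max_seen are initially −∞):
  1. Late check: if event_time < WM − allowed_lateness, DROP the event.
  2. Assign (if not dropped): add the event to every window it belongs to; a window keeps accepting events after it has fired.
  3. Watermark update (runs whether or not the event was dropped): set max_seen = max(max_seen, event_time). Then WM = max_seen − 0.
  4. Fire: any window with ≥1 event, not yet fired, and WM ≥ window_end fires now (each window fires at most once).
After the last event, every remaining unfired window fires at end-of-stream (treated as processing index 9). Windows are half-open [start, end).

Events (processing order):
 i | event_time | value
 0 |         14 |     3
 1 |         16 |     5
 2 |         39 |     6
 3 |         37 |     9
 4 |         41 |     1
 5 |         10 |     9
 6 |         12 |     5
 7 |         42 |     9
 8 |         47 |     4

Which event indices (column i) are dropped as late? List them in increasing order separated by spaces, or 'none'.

i=0 t=14 v=3: → [10,22),[5,17); WM=14
i=1 t=16 v=5: → [15,27),[10,22),[5,17); WM=16
i=2 t=39 v=6: → [35,47),[30,42); WM=39; [5,17) fires=5 [10,22) fires=5 [15,27) fires=5
i=3 t=37 v=9: → [35,47),[30,42); WM=39
i=4 t=41 v=1: → [40,52),[35,47),[30,42); WM=41
i=5 t=10 v=9: DROP (t<41-2); WM=41
i=6 t=12 v=5: DROP (t<41-2); WM=41
i=7 t=42 v=9: → [40,52),[35,47); WM=42; [30,42) fires=9
i=8 t=47 v=4: → [45,57),[40,52); WM=47; [35,47) fires=9

5 6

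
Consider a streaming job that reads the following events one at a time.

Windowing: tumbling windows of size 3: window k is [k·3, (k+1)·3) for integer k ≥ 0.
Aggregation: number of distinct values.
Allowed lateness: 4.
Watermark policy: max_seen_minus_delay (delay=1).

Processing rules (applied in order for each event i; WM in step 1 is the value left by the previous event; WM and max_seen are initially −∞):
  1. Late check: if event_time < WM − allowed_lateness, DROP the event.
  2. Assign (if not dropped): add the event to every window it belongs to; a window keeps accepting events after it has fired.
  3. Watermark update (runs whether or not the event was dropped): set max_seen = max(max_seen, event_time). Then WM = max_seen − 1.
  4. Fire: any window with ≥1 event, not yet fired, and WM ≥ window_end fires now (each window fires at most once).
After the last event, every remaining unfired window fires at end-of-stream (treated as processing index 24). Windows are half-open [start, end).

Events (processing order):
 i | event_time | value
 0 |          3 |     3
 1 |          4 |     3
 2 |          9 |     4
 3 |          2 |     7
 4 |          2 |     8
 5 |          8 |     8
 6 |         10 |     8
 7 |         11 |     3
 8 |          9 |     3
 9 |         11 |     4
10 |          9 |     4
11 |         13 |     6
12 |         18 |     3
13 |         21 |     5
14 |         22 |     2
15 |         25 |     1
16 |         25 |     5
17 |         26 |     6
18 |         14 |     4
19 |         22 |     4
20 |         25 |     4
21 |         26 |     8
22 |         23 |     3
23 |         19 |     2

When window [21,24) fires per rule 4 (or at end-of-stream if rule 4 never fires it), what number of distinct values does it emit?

2

i=0 t=3 v=3: → [3,6); WM=2
i=1 t=4 v=3: → [3,6); WM=3
i=2 t=9 v=4: → [9,12); WM=8; [3,6) fires=1
i=3 t=2 v=7: DROP (t<8-4); WM=8
i=4 t=2 v=8: DROP (t<8-4); WM=8
i=5 t=8 v=8: → [6,9); WM=8
i=6 t=10 v=8: → [9,12); WM=9; [6,9) fires=1
i=7 t=11 v=3: → [9,12); WM=10
i=8 t=9 v=3: → [9,12); WM=10
i=9 t=11 v=4: → [9,12); WM=10
i=10 t=9 v=4: → [9,12); WM=10
i=11 t=13 v=6: → [12,15); WM=12; [9,12) fires=3
i=12 t=18 v=3: → [18,21); WM=17; [12,15) fires=1
i=13 t=21 v=5: → [21,24); WM=20
i=14 t=22 v=2: → [21,24); WM=21; [18,21) fires=1
i=15 t=25 v=1: → [24,27); WM=24; [21,24) fires=2
i=16 t=25 v=5: → [24,27); WM=24
i=17 t=26 v=6: → [24,27); WM=25
i=18 t=14 v=4: DROP (t<25-4); WM=25
i=19 t=22 v=4: → [21,24); WM=25
i=20 t=25 v=4: → [24,27); WM=25
i=21 t=26 v=8: → [24,27); WM=25
i=22 t=23 v=3: → [21,24); WM=25
i=23 t=19 v=2: DROP (t<25-4); WM=25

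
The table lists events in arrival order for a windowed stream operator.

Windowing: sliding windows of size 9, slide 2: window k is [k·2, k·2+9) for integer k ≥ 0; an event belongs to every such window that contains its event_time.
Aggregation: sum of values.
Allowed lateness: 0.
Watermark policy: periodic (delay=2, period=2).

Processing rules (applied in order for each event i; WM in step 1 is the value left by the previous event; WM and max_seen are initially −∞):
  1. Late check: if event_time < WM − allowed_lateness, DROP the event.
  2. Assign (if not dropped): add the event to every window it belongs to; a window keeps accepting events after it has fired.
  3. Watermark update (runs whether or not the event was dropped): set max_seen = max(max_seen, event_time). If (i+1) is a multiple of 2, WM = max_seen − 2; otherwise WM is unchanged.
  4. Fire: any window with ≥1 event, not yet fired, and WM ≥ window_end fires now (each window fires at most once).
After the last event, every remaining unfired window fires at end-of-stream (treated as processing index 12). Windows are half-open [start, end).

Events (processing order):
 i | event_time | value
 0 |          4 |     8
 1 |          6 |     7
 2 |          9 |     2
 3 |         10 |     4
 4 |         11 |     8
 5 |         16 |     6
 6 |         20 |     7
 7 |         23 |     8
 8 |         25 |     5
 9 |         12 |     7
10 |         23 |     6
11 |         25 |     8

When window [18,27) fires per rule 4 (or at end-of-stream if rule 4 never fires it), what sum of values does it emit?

34

i=0 t=4 v=8: → [4,13),[2,11),[0,9); WM=−∞
i=1 t=6 v=7: → [6,15),[4,13),[2,11),[0,9); WM=4
i=2 t=9 v=2: → [8,17),[6,15),[4,13),[2,11); WM=4
i=3 t=10 v=4: → [10,19),[8,17),[6,15),[4,13),[2,11); WM=8
i=4 t=11 v=8: → [10,19),[8,17),[6,15),[4,13); WM=8
i=5 t=16 v=6: → [16,25),[14,23),[12,21),[10,19),[8,17); WM=14; [0,9) fires=15 [2,11) fires=21 [4,13) fires=29
i=6 t=20 v=7: → [20,29),[18,27),[16,25),[14,23),[12,21); WM=14
i=7 t=23 v=8: → [22,31),[20,29),[18,27),[16,25); WM=21; [6,15) fires=21 [8,17) fires=20 [10,19) fires=18 [12,21) fires=13
i=8 t=25 v=5: → [24,33),[22,31),[20,29),[18,27); WM=21
i=9 t=12 v=7: DROP (t<21-0); WM=23; [14,23) fires=13
i=10 t=23 v=6: → [22,31),[20,29),[18,27),[16,25); WM=23
i=11 t=25 v=8: → [24,33),[22,31),[20,29),[18,27); WM=23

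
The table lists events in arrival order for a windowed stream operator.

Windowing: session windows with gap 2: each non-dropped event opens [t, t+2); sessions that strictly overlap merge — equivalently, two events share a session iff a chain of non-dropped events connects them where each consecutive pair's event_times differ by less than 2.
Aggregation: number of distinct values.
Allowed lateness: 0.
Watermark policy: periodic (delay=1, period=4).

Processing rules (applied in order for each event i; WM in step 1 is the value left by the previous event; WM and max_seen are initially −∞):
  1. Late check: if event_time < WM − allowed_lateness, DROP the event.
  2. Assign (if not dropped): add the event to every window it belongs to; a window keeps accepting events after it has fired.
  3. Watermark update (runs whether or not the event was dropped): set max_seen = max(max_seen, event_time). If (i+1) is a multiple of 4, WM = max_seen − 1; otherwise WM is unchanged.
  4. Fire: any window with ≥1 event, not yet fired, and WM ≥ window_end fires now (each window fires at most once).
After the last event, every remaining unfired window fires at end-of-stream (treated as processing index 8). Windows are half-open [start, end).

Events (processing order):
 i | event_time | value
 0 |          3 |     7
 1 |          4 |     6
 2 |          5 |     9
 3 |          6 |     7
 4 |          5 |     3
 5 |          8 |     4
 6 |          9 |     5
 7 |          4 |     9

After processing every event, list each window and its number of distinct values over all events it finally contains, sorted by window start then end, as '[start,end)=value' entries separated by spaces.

[3,8)=4 [8,11)=2

i=0 t=3 v=7: → [3,5); WM=−∞
i=1 t=4 v=6: → [3,6); WM=−∞
i=2 t=5 v=9: → [3,7); WM=−∞
i=3 t=6 v=7: → [3,8); WM=5
i=4 t=5 v=3: → [3,8); WM=5
i=5 t=8 v=4: → [8,10); WM=5
i=6 t=9 v=5: → [8,11); WM=5
i=7 t=4 v=9: DROP (t<5-0); WM=8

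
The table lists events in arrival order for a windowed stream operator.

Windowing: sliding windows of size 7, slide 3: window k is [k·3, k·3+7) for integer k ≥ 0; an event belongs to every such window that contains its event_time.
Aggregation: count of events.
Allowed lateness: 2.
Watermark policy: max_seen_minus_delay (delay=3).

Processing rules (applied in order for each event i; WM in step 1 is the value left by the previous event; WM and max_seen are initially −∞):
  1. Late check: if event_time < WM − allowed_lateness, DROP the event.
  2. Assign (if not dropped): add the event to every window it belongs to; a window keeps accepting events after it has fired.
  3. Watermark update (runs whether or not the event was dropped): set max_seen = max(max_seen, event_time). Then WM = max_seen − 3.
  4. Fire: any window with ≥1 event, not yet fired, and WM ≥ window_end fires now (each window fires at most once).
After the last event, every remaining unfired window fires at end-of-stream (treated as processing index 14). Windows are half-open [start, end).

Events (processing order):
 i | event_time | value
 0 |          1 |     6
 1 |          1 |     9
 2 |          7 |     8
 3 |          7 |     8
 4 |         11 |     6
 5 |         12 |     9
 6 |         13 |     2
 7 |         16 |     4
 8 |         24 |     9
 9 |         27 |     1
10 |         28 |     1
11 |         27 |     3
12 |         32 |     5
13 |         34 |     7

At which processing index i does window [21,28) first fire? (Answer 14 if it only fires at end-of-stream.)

i=0 t=1 v=6: → [0,7); WM=-2
i=1 t=1 v=9: → [0,7); WM=-2
i=2 t=7 v=8: → [6,13),[3,10); WM=4
i=3 t=7 v=8: → [6,13),[3,10); WM=4
i=4 t=11 v=6: → [9,16),[6,13); WM=8; [0,7) fires=2
i=5 t=12 v=9: → [12,19),[9,16),[6,13); WM=9
i=6 t=13 v=2: → [12,19),[9,16); WM=10; [3,10) fires=2
i=7 t=16 v=4: → [15,22),[12,19); WM=13; [6,13) fires=4
i=8 t=24 v=9: → [24,31),[21,28),[18,25); WM=21; [9,16) fires=3 [12,19) fires=3
i=9 t=27 v=1: → [27,34),[24,31),[21,28); WM=24; [15,22) fires=1
i=10 t=28 v=1: → [27,34),[24,31); WM=25; [18,25) fires=1
i=11 t=27 v=3: → [27,34),[24,31),[21,28); WM=25
i=12 t=32 v=5: → [30,37),[27,34); WM=29; [21,28) fires=3
i=13 t=34 v=7: → [33,40),[30,37); WM=31; [24,31) fires=4

12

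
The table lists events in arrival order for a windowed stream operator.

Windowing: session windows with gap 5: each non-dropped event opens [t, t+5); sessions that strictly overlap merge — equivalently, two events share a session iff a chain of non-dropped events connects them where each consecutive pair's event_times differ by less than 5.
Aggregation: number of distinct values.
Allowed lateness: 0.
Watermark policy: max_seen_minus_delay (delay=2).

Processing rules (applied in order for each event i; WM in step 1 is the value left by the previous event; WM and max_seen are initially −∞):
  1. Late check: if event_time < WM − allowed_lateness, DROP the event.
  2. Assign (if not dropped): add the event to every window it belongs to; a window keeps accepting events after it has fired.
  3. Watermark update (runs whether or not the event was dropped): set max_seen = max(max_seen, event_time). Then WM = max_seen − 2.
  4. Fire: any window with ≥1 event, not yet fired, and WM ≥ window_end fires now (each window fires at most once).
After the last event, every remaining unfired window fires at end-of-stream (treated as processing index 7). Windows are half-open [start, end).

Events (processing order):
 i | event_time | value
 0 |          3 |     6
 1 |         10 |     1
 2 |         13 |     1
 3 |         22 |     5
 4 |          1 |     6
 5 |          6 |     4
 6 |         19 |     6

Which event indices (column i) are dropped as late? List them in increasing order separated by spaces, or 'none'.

4 5 6

i=0 t=3 v=6: → [3,8); WM=1
i=1 t=10 v=1: → [10,15); WM=8
i=2 t=13 v=1: → [10,18); WM=11
i=3 t=22 v=5: → [22,27); WM=20
i=4 t=1 v=6: DROP (t<20-0); WM=20
i=5 t=6 v=4: DROP (t<20-0); WM=20
i=6 t=19 v=6: DROP (t<20-0); WM=20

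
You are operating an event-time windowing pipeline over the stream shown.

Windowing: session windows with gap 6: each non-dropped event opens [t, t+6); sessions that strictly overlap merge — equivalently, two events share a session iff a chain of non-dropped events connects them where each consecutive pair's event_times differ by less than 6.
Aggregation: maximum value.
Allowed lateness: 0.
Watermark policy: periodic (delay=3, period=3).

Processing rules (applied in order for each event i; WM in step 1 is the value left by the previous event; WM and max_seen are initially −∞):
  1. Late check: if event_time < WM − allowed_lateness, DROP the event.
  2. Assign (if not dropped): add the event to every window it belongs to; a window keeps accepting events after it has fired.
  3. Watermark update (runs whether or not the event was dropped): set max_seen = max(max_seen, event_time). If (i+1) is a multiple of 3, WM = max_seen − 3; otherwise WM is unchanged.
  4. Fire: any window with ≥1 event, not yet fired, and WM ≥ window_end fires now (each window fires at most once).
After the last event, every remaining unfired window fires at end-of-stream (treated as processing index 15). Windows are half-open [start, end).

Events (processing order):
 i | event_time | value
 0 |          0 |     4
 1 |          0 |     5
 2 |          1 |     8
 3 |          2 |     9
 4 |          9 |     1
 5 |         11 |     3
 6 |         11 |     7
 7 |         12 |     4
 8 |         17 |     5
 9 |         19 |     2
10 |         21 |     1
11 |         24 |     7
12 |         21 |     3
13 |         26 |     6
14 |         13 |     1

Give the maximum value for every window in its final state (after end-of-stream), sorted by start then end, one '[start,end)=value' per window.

[0,8)=9 [9,32)=7

i=0 t=0 v=4: → [0,6); WM=−∞
i=1 t=0 v=5: → [0,6); WM=−∞
i=2 t=1 v=8: → [0,7); WM=-2
i=3 t=2 v=9: → [0,8); WM=-2
i=4 t=9 v=1: → [9,15); WM=-2
i=5 t=11 v=3: → [9,17); WM=8
i=6 t=11 v=7: → [9,17); WM=8
i=7 t=12 v=4: → [9,18); WM=8
i=8 t=17 v=5: → [9,23); WM=14
i=9 t=19 v=2: → [9,25); WM=14
i=10 t=21 v=1: → [9,27); WM=14
i=11 t=24 v=7: → [9,30); WM=21
i=12 t=21 v=3: → [9,30); WM=21
i=13 t=26 v=6: → [9,32); WM=21
i=14 t=13 v=1: DROP (t<21-0); WM=23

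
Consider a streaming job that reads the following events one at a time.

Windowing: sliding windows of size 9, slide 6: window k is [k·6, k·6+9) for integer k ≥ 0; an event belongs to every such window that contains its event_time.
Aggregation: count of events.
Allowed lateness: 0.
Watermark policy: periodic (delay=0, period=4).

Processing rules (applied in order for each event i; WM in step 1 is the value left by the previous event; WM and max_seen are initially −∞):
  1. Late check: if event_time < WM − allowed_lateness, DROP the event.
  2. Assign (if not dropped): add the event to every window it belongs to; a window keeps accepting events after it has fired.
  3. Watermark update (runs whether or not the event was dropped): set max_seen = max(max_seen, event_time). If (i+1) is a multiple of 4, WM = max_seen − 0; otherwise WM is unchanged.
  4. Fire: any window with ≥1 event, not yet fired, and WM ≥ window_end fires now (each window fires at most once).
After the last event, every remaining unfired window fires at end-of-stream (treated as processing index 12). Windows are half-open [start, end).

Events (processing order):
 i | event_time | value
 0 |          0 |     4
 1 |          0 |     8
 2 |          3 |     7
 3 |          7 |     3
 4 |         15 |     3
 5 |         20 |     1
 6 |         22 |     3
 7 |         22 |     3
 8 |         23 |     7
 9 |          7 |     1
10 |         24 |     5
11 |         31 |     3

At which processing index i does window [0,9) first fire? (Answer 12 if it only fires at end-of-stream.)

i=0 t=0 v=4: → [0,9); WM=−∞
i=1 t=0 v=8: → [0,9); WM=−∞
i=2 t=3 v=7: → [0,9); WM=−∞
i=3 t=7 v=3: → [6,15),[0,9); WM=7
i=4 t=15 v=3: → [12,21); WM=7
i=5 t=20 v=1: → [18,27),[12,21); WM=7
i=6 t=22 v=3: → [18,27); WM=7
i=7 t=22 v=3: → [18,27); WM=22; [0,9) fires=4 [6,15) fires=1 [12,21) fires=2
i=8 t=23 v=7: → [18,27); WM=22
i=9 t=7 v=1: DROP (t<22-0); WM=22
i=10 t=24 v=5: → [24,33),[18,27); WM=22
i=11 t=31 v=3: → [30,39),[24,33); WM=31; [18,27) fires=5

7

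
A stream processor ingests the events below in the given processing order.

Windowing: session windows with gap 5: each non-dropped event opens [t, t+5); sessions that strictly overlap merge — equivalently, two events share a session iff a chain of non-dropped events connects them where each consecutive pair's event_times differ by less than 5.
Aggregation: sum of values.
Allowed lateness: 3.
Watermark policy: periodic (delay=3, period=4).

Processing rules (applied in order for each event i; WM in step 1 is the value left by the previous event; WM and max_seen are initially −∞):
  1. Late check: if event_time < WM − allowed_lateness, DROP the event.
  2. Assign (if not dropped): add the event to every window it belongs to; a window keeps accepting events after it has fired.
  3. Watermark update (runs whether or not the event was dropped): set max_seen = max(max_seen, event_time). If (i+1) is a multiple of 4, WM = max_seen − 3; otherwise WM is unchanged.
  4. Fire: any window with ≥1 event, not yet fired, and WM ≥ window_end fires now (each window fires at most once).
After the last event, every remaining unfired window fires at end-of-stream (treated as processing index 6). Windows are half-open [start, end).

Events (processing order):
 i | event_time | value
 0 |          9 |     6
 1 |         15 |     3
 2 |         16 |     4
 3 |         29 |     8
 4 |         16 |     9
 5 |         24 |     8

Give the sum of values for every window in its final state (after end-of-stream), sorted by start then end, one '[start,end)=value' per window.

i=0 t=9 v=6: → [9,14); WM=−∞
i=1 t=15 v=3: → [15,20); WM=−∞
i=2 t=16 v=4: → [15,21); WM=−∞
i=3 t=29 v=8: → [29,34); WM=26
i=4 t=16 v=9: DROP (t<26-3); WM=26
i=5 t=24 v=8: → [24,29); WM=26

[9,14)=6 [15,21)=7 [24,29)=8 [29,34)=8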